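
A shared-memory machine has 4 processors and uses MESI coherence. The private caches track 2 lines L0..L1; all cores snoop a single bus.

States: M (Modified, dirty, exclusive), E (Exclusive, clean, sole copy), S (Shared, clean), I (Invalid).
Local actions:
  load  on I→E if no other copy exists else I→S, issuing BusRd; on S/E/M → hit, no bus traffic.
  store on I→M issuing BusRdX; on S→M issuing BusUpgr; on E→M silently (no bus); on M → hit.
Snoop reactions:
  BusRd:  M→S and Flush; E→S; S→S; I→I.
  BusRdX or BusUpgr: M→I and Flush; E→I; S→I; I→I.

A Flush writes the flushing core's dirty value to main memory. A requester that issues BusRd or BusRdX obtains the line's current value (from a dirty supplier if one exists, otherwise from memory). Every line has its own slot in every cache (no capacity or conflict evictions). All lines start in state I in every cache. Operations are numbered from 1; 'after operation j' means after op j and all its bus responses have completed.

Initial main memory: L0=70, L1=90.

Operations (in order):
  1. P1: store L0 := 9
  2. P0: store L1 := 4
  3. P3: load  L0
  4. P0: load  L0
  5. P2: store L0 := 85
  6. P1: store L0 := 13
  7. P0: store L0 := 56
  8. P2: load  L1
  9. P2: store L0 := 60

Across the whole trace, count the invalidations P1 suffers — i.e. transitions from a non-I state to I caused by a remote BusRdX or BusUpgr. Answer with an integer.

invalidations = 2

1. P1: store L0 := 9  bus=[BusRdX]  L0: P0=I P1=M P2=I P3=I  mem[L0]=70
2. P0: store L1 := 4  bus=[BusRdX]  L1: P0=M P1=I P2=I P3=I  mem[L1]=90
3. P3: load  L0  bus=[BusRd,Flush]  L0: P0=I P1=S P2=I P3=S  mem[L0]=9
4. P0: load  L0  bus=[BusRd]  L0: P0=S P1=S P2=I P3=S  mem[L0]=9
5. P2: store L0 := 85  bus=[BusRdX]  L0: P0=I P1=I P2=M P3=I  mem[L0]=9
6. P1: store L0 := 13  bus=[BusRdX,Flush]  L0: P0=I P1=M P2=I P3=I  mem[L0]=85
7. P0: store L0 := 56  bus=[BusRdX,Flush]  L0: P0=M P1=I P2=I P3=I  mem[L0]=13
8. P2: load  L1  bus=[BusRd,Flush]  L1: P0=S P1=I P2=S P3=I  mem[L1]=4
9. P2: store L0 := 60  bus=[BusRdX,Flush]  L0: P0=I P1=I P2=M P3=I  mem[L0]=56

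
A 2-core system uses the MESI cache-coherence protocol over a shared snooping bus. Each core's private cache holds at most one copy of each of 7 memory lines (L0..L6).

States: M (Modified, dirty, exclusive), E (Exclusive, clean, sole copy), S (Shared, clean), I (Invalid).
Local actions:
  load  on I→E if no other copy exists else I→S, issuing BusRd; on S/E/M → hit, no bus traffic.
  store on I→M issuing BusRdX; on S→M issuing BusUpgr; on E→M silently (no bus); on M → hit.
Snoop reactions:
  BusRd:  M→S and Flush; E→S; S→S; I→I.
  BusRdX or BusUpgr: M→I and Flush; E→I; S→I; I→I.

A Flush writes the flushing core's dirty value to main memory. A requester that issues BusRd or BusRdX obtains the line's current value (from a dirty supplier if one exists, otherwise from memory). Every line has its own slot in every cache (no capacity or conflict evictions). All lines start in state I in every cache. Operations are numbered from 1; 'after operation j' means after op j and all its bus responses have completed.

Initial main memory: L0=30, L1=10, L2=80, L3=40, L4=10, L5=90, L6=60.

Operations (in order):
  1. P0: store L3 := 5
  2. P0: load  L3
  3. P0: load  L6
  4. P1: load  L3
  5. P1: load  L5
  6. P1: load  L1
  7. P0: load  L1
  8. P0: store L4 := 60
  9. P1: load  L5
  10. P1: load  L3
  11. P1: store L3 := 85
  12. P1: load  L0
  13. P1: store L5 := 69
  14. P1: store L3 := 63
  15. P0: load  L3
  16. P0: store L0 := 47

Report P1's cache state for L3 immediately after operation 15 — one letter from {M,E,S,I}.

state = S

step 1: P0: store L3 := 5  ⟶  MI  (L3)  txn=BusRdX  M[L3]=40
step 2: P0: load  L3  ⟶  MI  (L3)  txn=∅  M[L3]=40
step 3: P0: load  L6  ⟶  EI  (L6)  txn=BusRd  M[L6]=60
step 4: P1: load  L3  ⟶  SS  (L3)  txn=BusRd+Flush  M[L3]=5
step 5: P1: load  L5  ⟶  IE  (L5)  txn=BusRd  M[L5]=90
step 6: P1: load  L1  ⟶  IE  (L1)  txn=BusRd  M[L1]=10
step 7: P0: load  L1  ⟶  SS  (L1)  txn=BusRd  M[L1]=10
step 8: P0: store L4 := 60  ⟶  MI  (L4)  txn=BusRdX  M[L4]=10
step 9: P1: load  L5  ⟶  IE  (L5)  txn=∅  M[L5]=90
step 10: P1: load  L3  ⟶  SS  (L3)  txn=∅  M[L3]=5
step 11: P1: store L3 := 85  ⟶  IM  (L3)  txn=BusUpgr  M[L3]=5
step 12: P1: load  L0  ⟶  IE  (L0)  txn=BusRd  M[L0]=30
step 13: P1: store L5 := 69  ⟶  IM  (L5)  txn=∅  M[L5]=90
step 14: P1: store L3 := 63  ⟶  IM  (L3)  txn=∅  M[L3]=5
step 15: P0: load  L3  ⟶  SS  (L3)  txn=BusRd+Flush  M[L3]=63
step 16: P0: store L0 := 47  ⟶  MI  (L0)  txn=BusRdX  M[L0]=30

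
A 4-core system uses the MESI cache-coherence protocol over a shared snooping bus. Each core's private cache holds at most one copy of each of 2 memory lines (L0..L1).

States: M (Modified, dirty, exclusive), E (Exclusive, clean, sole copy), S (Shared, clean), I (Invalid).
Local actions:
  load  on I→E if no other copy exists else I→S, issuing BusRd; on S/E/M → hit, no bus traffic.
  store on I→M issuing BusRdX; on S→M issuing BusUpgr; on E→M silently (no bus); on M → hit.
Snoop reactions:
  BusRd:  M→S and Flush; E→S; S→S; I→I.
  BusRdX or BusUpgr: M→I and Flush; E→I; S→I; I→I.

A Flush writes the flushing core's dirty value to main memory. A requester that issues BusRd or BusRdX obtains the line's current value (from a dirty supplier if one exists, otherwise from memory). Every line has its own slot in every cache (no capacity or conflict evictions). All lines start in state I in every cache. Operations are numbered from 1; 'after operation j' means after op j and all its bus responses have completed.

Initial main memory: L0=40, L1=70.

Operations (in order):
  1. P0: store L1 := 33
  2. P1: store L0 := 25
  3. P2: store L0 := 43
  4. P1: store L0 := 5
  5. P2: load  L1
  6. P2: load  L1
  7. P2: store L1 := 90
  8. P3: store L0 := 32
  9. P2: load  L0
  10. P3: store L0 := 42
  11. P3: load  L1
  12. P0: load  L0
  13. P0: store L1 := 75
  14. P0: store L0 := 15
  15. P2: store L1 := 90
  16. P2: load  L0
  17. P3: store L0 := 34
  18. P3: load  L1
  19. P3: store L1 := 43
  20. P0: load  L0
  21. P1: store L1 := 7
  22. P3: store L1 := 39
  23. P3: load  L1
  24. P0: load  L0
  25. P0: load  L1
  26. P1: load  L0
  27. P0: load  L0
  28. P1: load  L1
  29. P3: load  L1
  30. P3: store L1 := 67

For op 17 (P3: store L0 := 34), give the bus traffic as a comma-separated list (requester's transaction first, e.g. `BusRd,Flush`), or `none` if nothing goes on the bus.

bus = BusRdX

  op1 P0: store L1 := 33 → M/I/I/I on L1; bus BusRdX; mem=70
  op2 P1: store L0 := 25 → I/M/I/I on L0; bus BusRdX; mem=40
  op3 P2: store L0 := 43 → I/I/M/I on L0; bus BusRdX Flush; mem=25
  op4 P1: store L0 := 5 → I/M/I/I on L0; bus BusRdX Flush; mem=43
  op5 P2: load  L1 → S/I/S/I on L1; bus BusRd Flush; mem=33
  op6 P2: load  L1 → S/I/S/I on L1; bus (none); mem=33
  op7 P2: store L1 := 90 → I/I/M/I on L1; bus BusUpgr; mem=33
  op8 P3: store L0 := 32 → I/I/I/M on L0; bus BusRdX Flush; mem=5
  op9 P2: load  L0 → I/I/S/S on L0; bus BusRd Flush; mem=32
  op10 P3: store L0 := 42 → I/I/I/M on L0; bus BusUpgr; mem=32
  op11 P3: load  L1 → I/I/S/S on L1; bus BusRd Flush; mem=90
  op12 P0: load  L0 → S/I/I/S on L0; bus BusRd Flush; mem=42
  op13 P0: store L1 := 75 → M/I/I/I on L1; bus BusRdX; mem=90
  op14 P0: store L0 := 15 → M/I/I/I on L0; bus BusUpgr; mem=42
  op15 P2: store L1 := 90 → I/I/M/I on L1; bus BusRdX Flush; mem=75
  op16 P2: load  L0 → S/I/S/I on L0; bus BusRd Flush; mem=15
  op17 P3: store L0 := 34 → I/I/I/M on L0; bus BusRdX; mem=15
  op18 P3: load  L1 → I/I/S/S on L1; bus BusRd Flush; mem=90
  op19 P3: store L1 := 43 → I/I/I/M on L1; bus BusUpgr; mem=90
  op20 P0: load  L0 → S/I/I/S on L0; bus BusRd Flush; mem=34
  op21 P1: store L1 := 7 → I/M/I/I on L1; bus BusRdX Flush; mem=43
  op22 P3: store L1 := 39 → I/I/I/M on L1; bus BusRdX Flush; mem=7
  op23 P3: load  L1 → I/I/I/M on L1; bus (none); mem=7
  op24 P0: load  L0 → S/I/I/S on L0; bus (none); mem=34
  op25 P0: load  L1 → S/I/I/S on L1; bus BusRd Flush; mem=39
  op26 P1: load  L0 → S/S/I/S on L0; bus BusRd; mem=34
  op27 P0: load  L0 → S/S/I/S on L0; bus (none); mem=34
  op28 P1: load  L1 → S/S/I/S on L1; bus BusRd; mem=39
  op29 P3: load  L1 → S/S/I/S on L1; bus (none); mem=39
  op30 P3: store L1 := 67 → I/I/I/M on L1; bus BusUpgr; mem=39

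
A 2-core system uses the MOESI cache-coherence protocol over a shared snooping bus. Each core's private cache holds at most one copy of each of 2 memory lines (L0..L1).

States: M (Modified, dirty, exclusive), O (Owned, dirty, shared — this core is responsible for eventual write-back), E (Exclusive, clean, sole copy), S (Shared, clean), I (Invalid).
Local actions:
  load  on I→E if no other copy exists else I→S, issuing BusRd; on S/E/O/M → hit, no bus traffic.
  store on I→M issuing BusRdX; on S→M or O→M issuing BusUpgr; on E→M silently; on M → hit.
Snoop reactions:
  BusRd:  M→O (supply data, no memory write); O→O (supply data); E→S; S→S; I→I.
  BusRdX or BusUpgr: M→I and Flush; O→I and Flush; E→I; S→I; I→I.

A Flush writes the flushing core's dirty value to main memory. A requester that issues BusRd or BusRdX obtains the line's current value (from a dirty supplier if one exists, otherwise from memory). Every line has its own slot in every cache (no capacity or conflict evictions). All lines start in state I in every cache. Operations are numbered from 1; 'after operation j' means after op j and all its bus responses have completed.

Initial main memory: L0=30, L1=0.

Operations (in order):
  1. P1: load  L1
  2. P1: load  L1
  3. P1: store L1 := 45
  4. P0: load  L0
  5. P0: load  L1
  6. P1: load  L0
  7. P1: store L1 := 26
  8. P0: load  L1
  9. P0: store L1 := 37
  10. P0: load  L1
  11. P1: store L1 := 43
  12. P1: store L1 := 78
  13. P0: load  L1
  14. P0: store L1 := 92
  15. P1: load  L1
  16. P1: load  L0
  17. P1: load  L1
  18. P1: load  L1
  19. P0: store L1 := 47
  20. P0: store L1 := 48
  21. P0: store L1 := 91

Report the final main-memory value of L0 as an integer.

step 1: P1: load  L1  ⟶  IE  (L1)  txn=BusRd  M[L1]=0
step 2: P1: load  L1  ⟶  IE  (L1)  txn=∅  M[L1]=0
step 3: P1: store L1 := 45  ⟶  IM  (L1)  txn=∅  M[L1]=0
step 4: P0: load  L0  ⟶  EI  (L0)  txn=BusRd  M[L0]=30
step 5: P0: load  L1  ⟶  SO  (L1)  txn=BusRd  M[L1]=0
step 6: P1: load  L0  ⟶  SS  (L0)  txn=BusRd  M[L0]=30
step 7: P1: store L1 := 26  ⟶  IM  (L1)  txn=BusUpgr  M[L1]=0
step 8: P0: load  L1  ⟶  SO  (L1)  txn=BusRd  M[L1]=0
step 9: P0: store L1 := 37  ⟶  MI  (L1)  txn=BusUpgr+Flush  M[L1]=26
step 10: P0: load  L1  ⟶  MI  (L1)  txn=∅  M[L1]=26
step 11: P1: store L1 := 43  ⟶  IM  (L1)  txn=BusRdX+Flush  M[L1]=37
step 12: P1: store L1 := 78  ⟶  IM  (L1)  txn=∅  M[L1]=37
step 13: P0: load  L1  ⟶  SO  (L1)  txn=BusRd  M[L1]=37
step 14: P0: store L1 := 92  ⟶  MI  (L1)  txn=BusUpgr+Flush  M[L1]=78
step 15: P1: load  L1  ⟶  OS  (L1)  txn=BusRd  M[L1]=78
step 16: P1: load  L0  ⟶  SS  (L0)  txn=∅  M[L0]=30
step 17: P1: load  L1  ⟶  OS  (L1)  txn=∅  M[L1]=78
step 18: P1: load  L1  ⟶  OS  (L1)  txn=∅  M[L1]=78
step 19: P0: store L1 := 47  ⟶  MI  (L1)  txn=BusUpgr  M[L1]=78
step 20: P0: store L1 := 48  ⟶  MI  (L1)  txn=∅  M[L1]=78
step 21: P0: store L1 := 91  ⟶  MI  (L1)  txn=∅  M[L1]=78

memory[L0] = 30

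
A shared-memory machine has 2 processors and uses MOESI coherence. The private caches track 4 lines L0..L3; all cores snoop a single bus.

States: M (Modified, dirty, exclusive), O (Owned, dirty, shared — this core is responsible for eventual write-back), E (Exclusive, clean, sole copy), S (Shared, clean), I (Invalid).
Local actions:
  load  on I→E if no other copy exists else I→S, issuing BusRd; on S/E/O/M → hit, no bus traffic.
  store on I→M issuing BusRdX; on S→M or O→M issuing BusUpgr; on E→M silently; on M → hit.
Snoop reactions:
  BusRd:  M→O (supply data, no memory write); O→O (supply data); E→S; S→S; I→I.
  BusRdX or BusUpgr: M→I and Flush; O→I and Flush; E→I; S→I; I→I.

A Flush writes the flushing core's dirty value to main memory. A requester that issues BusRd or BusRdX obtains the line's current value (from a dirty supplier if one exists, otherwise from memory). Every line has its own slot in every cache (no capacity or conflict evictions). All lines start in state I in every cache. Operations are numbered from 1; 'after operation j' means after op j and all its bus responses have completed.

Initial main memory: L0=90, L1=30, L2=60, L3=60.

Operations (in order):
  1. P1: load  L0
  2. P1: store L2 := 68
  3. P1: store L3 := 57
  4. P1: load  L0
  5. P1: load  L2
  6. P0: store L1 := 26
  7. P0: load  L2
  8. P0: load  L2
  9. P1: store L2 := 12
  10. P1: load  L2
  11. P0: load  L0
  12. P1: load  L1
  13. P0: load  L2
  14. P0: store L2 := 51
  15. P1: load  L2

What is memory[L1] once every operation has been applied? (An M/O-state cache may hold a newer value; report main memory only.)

step 1: P1: load  L0  ⟶  IE  (L0)  txn=BusRd  M[L0]=90
step 2: P1: store L2 := 68  ⟶  IM  (L2)  txn=BusRdX  M[L2]=60
step 3: P1: store L3 := 57  ⟶  IM  (L3)  txn=BusRdX  M[L3]=60
step 4: P1: load  L0  ⟶  IE  (L0)  txn=∅  M[L0]=90
step 5: P1: load  L2  ⟶  IM  (L2)  txn=∅  M[L2]=60
step 6: P0: store L1 := 26  ⟶  MI  (L1)  txn=BusRdX  M[L1]=30
step 7: P0: load  L2  ⟶  SO  (L2)  txn=BusRd  M[L2]=60
step 8: P0: load  L2  ⟶  SO  (L2)  txn=∅  M[L2]=60
step 9: P1: store L2 := 12  ⟶  IM  (L2)  txn=BusUpgr  M[L2]=60
step 10: P1: load  L2  ⟶  IM  (L2)  txn=∅  M[L2]=60
step 11: P0: load  L0  ⟶  SS  (L0)  txn=BusRd  M[L0]=90
step 12: P1: load  L1  ⟶  OS  (L1)  txn=BusRd  M[L1]=30
step 13: P0: load  L2  ⟶  SO  (L2)  txn=BusRd  M[L2]=60
step 14: P0: store L2 := 51  ⟶  MI  (L2)  txn=BusUpgr+Flush  M[L2]=12
step 15: P1: load  L2  ⟶  OS  (L2)  txn=BusRd  M[L2]=12

memory[L1] = 30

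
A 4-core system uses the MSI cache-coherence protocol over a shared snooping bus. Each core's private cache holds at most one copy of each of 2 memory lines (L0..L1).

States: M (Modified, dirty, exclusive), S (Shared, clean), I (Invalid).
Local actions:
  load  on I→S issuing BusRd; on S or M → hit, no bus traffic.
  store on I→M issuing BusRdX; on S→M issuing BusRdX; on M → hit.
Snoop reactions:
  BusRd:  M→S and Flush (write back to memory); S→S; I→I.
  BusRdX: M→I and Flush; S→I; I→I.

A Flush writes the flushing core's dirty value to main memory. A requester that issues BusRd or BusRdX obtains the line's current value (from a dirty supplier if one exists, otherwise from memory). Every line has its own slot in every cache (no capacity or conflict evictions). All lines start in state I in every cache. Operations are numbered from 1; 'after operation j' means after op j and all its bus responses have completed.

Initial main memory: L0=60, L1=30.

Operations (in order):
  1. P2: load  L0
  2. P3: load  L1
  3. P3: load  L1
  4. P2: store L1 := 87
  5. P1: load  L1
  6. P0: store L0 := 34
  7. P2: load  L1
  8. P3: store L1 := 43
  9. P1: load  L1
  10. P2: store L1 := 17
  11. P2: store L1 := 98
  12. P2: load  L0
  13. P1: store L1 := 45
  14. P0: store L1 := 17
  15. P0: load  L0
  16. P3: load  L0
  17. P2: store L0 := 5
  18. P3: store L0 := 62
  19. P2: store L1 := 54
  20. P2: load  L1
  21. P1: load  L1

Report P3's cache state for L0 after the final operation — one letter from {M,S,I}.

state = M

step 1: P2: load  L0  ⟶  IISI  (L0)  txn=BusRd  M[L0]=60
step 2: P3: load  L1  ⟶  IIIS  (L1)  txn=BusRd  M[L1]=30
step 3: P3: load  L1  ⟶  IIIS  (L1)  txn=∅  M[L1]=30
step 4: P2: store L1 := 87  ⟶  IIMI  (L1)  txn=BusRdX  M[L1]=30
step 5: P1: load  L1  ⟶  ISSI  (L1)  txn=BusRd+Flush  M[L1]=87
step 6: P0: store L0 := 34  ⟶  MIII  (L0)  txn=BusRdX  M[L0]=60
step 7: P2: load  L1  ⟶  ISSI  (L1)  txn=∅  M[L1]=87
step 8: P3: store L1 := 43  ⟶  IIIM  (L1)  txn=BusRdX  M[L1]=87
step 9: P1: load  L1  ⟶  ISIS  (L1)  txn=BusRd+Flush  M[L1]=43
step 10: P2: store L1 := 17  ⟶  IIMI  (L1)  txn=BusRdX  M[L1]=43
step 11: P2: store L1 := 98  ⟶  IIMI  (L1)  txn=∅  M[L1]=43
step 12: P2: load  L0  ⟶  SISI  (L0)  txn=BusRd+Flush  M[L0]=34
step 13: P1: store L1 := 45  ⟶  IMII  (L1)  txn=BusRdX+Flush  M[L1]=98
step 14: P0: store L1 := 17  ⟶  MIII  (L1)  txn=BusRdX+Flush  M[L1]=45
step 15: P0: load  L0  ⟶  SISI  (L0)  txn=∅  M[L0]=34
step 16: P3: load  L0  ⟶  SISS  (L0)  txn=BusRd  M[L0]=34
step 17: P2: store L0 := 5  ⟶  IIMI  (L0)  txn=BusRdX  M[L0]=34
step 18: P3: store L0 := 62  ⟶  IIIM  (L0)  txn=BusRdX+Flush  M[L0]=5
step 19: P2: store L1 := 54  ⟶  IIMI  (L1)  txn=BusRdX+Flush  M[L1]=17
step 20: P2: load  L1  ⟶  IIMI  (L1)  txn=∅  M[L1]=17
step 21: P1: load  L1  ⟶  ISSI  (L1)  txn=BusRd+Flush  M[L1]=54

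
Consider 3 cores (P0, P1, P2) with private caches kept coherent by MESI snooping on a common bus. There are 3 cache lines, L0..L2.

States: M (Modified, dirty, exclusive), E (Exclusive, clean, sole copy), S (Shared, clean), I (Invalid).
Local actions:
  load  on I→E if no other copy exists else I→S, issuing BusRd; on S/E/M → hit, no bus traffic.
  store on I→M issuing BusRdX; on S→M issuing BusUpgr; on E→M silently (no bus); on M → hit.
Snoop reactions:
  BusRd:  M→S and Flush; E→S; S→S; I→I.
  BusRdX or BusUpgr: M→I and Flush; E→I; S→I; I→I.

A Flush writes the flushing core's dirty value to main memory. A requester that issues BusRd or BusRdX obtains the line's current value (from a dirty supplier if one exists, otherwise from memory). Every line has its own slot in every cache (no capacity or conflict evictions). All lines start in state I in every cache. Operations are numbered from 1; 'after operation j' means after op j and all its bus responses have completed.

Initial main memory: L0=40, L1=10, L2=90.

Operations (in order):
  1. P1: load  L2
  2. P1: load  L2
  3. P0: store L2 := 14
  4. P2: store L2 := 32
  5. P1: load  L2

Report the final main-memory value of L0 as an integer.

memory[L0] = 40

1. P1: load  L2  bus=[BusRd]  L2: P0=I P1=E P2=I  mem[L2]=90
2. P1: load  L2  bus=[-]  L2: P0=I P1=E P2=I  mem[L2]=90
3. P0: store L2 := 14  bus=[BusRdX]  L2: P0=M P1=I P2=I  mem[L2]=90
4. P2: store L2 := 32  bus=[BusRdX,Flush]  L2: P0=I P1=I P2=M  mem[L2]=14
5. P1: load  L2  bus=[BusRd,Flush]  L2: P0=I P1=S P2=S  mem[L2]=32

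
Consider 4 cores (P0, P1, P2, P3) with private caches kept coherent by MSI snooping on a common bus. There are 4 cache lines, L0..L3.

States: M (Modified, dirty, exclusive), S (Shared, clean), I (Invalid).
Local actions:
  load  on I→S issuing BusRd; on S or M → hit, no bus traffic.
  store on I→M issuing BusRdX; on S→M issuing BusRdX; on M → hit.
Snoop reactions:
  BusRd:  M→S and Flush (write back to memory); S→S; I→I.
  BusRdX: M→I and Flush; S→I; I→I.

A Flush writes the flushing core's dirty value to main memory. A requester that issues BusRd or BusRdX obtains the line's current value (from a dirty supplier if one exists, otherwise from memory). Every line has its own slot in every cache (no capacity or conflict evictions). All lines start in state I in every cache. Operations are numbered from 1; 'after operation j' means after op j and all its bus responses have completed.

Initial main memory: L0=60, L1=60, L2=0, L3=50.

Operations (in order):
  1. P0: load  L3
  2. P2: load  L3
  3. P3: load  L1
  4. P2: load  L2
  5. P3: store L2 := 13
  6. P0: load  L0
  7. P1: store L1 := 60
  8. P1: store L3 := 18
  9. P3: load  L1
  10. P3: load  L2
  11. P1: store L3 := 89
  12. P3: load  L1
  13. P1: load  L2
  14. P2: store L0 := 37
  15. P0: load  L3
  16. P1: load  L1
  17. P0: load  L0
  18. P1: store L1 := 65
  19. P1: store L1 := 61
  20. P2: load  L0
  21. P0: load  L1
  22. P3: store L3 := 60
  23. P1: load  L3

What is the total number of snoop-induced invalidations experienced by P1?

  op1 P0: load  L3 → S/I/I/I on L3; bus BusRd; mem=50
  op2 P2: load  L3 → S/I/S/I on L3; bus BusRd; mem=50
  op3 P3: load  L1 → I/I/I/S on L1; bus BusRd; mem=60
  op4 P2: load  L2 → I/I/S/I on L2; bus BusRd; mem=0
  op5 P3: store L2 := 13 → I/I/I/M on L2; bus BusRdX; mem=0
  op6 P0: load  L0 → S/I/I/I on L0; bus BusRd; mem=60
  op7 P1: store L1 := 60 → I/M/I/I on L1; bus BusRdX; mem=60
  op8 P1: store L3 := 18 → I/M/I/I on L3; bus BusRdX; mem=50
  op9 P3: load  L1 → I/S/I/S on L1; bus BusRd Flush; mem=60
  op10 P3: load  L2 → I/I/I/M on L2; bus (none); mem=0
  op11 P1: store L3 := 89 → I/M/I/I on L3; bus (none); mem=50
  op12 P3: load  L1 → I/S/I/S on L1; bus (none); mem=60
  op13 P1: load  L2 → I/S/I/S on L2; bus BusRd Flush; mem=13
  op14 P2: store L0 := 37 → I/I/M/I on L0; bus BusRdX; mem=60
  op15 P0: load  L3 → S/S/I/I on L3; bus BusRd Flush; mem=89
  op16 P1: load  L1 → I/S/I/S on L1; bus (none); mem=60
  op17 P0: load  L0 → S/I/S/I on L0; bus BusRd Flush; mem=37
  op18 P1: store L1 := 65 → I/M/I/I on L1; bus BusRdX; mem=60
  op19 P1: store L1 := 61 → I/M/I/I on L1; bus (none); mem=60
  op20 P2: load  L0 → S/I/S/I on L0; bus (none); mem=37
  op21 P0: load  L1 → S/S/I/I on L1; bus BusRd Flush; mem=61
  op22 P3: store L3 := 60 → I/I/I/M on L3; bus BusRdX; mem=89
  op23 P1: load  L3 → I/S/I/S on L3; bus BusRd Flush; mem=60

invalidations = 1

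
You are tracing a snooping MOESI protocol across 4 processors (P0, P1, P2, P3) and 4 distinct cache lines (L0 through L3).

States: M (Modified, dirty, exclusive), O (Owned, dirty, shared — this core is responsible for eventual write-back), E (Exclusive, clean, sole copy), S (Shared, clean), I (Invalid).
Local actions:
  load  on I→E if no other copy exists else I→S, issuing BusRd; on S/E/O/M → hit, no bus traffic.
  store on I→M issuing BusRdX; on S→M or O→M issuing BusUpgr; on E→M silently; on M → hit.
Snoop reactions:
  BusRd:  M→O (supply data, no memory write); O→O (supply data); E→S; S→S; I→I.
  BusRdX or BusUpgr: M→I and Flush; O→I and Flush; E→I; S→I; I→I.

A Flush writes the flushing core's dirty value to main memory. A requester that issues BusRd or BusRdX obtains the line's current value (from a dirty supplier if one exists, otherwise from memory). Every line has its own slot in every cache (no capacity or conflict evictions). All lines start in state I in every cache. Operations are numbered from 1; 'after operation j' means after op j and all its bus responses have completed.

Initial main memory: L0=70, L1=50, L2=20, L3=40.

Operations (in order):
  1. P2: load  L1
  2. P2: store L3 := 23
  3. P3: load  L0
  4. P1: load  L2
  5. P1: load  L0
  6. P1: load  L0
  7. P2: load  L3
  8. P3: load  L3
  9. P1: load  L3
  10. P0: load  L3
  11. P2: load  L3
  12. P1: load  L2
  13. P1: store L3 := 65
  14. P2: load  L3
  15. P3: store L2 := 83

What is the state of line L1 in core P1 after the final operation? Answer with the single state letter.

[1] P2: load  L1 | P0:I, P1:I, P2:E(50), P3:I | bus: BusRd
[2] P2: store L3 := 23 | P0:I, P1:I, P2:M(23), P3:I | bus: BusRdX
[3] P3: load  L0 | P0:I, P1:I, P2:I, P3:E(70) | bus: BusRd
[4] P1: load  L2 | P0:I, P1:E(20), P2:I, P3:I | bus: BusRd
[5] P1: load  L0 | P0:I, P1:S(70), P2:I, P3:S(70) | bus: BusRd
[6] P1: load  L0 | P0:I, P1:S(70), P2:I, P3:S(70) | bus: none
[7] P2: load  L3 | P0:I, P1:I, P2:M(23), P3:I | bus: none
[8] P3: load  L3 | P0:I, P1:I, P2:O(23), P3:S(23) | bus: BusRd
[9] P1: load  L3 | P0:I, P1:S(23), P2:O(23), P3:S(23) | bus: BusRd
[10] P0: load  L3 | P0:S(23), P1:S(23), P2:O(23), P3:S(23) | bus: BusRd
[11] P2: load  L3 | P0:S(23), P1:S(23), P2:O(23), P3:S(23) | bus: none
[12] P1: load  L2 | P0:I, P1:E(20), P2:I, P3:I | bus: none
[13] P1: store L3 := 65 | P0:I, P1:M(65), P2:I, P3:I | bus: BusUpgr,Flush
[14] P2: load  L3 | P0:I, P1:O(65), P2:S(65), P3:I | bus: BusRd
[15] P3: store L2 := 83 | P0:I, P1:I, P2:I, P3:M(83) | bus: BusRdX

state = I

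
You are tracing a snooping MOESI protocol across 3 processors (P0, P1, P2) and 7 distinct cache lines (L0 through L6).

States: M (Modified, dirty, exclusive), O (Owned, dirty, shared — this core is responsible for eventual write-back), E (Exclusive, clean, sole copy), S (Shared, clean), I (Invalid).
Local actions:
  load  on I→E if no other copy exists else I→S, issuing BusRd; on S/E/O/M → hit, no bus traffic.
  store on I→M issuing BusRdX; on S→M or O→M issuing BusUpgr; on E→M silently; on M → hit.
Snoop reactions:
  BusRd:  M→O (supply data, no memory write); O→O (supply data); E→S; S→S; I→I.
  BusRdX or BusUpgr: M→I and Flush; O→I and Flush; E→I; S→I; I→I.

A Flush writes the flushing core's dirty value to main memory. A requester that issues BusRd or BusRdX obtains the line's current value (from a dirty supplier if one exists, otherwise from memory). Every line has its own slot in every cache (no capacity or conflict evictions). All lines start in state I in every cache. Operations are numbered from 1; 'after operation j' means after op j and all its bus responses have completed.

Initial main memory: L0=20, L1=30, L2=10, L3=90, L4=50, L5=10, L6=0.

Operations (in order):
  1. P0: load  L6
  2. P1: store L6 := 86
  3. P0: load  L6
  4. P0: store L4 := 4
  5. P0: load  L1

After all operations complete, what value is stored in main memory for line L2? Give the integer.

memory[L2] = 10

step 1: P0: load  L6  ⟶  EII  (L6)  txn=BusRd  M[L6]=0
step 2: P1: store L6 := 86  ⟶  IMI  (L6)  txn=BusRdX  M[L6]=0
step 3: P0: load  L6  ⟶  SOI  (L6)  txn=BusRd  M[L6]=0
step 4: P0: store L4 := 4  ⟶  MII  (L4)  txn=BusRdX  M[L4]=50
step 5: P0: load  L1  ⟶  EII  (L1)  txn=BusRd  M[L1]=30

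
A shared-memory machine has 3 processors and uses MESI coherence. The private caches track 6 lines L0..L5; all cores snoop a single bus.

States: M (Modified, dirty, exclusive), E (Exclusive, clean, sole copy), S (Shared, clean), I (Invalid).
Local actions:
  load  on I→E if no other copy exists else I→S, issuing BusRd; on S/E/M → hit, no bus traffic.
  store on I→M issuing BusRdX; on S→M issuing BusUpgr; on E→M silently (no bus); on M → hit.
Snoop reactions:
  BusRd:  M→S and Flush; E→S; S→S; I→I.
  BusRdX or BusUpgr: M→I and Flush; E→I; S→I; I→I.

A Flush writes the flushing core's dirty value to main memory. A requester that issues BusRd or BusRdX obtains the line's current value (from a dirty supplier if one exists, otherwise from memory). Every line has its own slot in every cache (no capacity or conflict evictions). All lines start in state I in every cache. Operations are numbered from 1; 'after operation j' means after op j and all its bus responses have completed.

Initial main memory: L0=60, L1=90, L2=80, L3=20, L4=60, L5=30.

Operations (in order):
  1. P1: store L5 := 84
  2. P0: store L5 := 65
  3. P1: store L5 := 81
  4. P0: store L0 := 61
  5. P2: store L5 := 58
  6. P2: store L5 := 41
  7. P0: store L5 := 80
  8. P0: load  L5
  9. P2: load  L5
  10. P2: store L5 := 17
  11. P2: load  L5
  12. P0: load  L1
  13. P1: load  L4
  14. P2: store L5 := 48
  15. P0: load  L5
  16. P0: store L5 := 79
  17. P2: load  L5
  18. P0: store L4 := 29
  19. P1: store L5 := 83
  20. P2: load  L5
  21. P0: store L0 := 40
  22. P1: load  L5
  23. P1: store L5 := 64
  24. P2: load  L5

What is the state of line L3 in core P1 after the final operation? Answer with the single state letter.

state = I

1. P1: store L5 := 84  bus=[BusRdX]  L5: P0=I P1=M P2=I  mem[L5]=30
2. P0: store L5 := 65  bus=[BusRdX,Flush]  L5: P0=M P1=I P2=I  mem[L5]=84
3. P1: store L5 := 81  bus=[BusRdX,Flush]  L5: P0=I P1=M P2=I  mem[L5]=65
4. P0: store L0 := 61  bus=[BusRdX]  L0: P0=M P1=I P2=I  mem[L0]=60
5. P2: store L5 := 58  bus=[BusRdX,Flush]  L5: P0=I P1=I P2=M  mem[L5]=81
6. P2: store L5 := 41  bus=[-]  L5: P0=I P1=I P2=M  mem[L5]=81
7. P0: store L5 := 80  bus=[BusRdX,Flush]  L5: P0=M P1=I P2=I  mem[L5]=41
8. P0: load  L5  bus=[-]  L5: P0=M P1=I P2=I  mem[L5]=41
9. P2: load  L5  bus=[BusRd,Flush]  L5: P0=S P1=I P2=S  mem[L5]=80
10. P2: store L5 := 17  bus=[BusUpgr]  L5: P0=I P1=I P2=M  mem[L5]=80
11. P2: load  L5  bus=[-]  L5: P0=I P1=I P2=M  mem[L5]=80
12. P0: load  L1  bus=[BusRd]  L1: P0=E P1=I P2=I  mem[L1]=90
13. P1: load  L4  bus=[BusRd]  L4: P0=I P1=E P2=I  mem[L4]=60
14. P2: store L5 := 48  bus=[-]  L5: P0=I P1=I P2=M  mem[L5]=80
15. P0: load  L5  bus=[BusRd,Flush]  L5: P0=S P1=I P2=S  mem[L5]=48
16. P0: store L5 := 79  bus=[BusUpgr]  L5: P0=M P1=I P2=I  mem[L5]=48
17. P2: load  L5  bus=[BusRd,Flush]  L5: P0=S P1=I P2=S  mem[L5]=79
18. P0: store L4 := 29  bus=[BusRdX]  L4: P0=M P1=I P2=I  mem[L4]=60
19. P1: store L5 := 83  bus=[BusRdX]  L5: P0=I P1=M P2=I  mem[L5]=79
20. P2: load  L5  bus=[BusRd,Flush]  L5: P0=I P1=S P2=S  mem[L5]=83
21. P0: store L0 := 40  bus=[-]  L0: P0=M P1=I P2=I  mem[L0]=60
22. P1: load  L5  bus=[-]  L5: P0=I P1=S P2=S  mem[L5]=83
23. P1: store L5 := 64  bus=[BusUpgr]  L5: P0=I P1=M P2=I  mem[L5]=83
24. P2: load  L5  bus=[BusRd,Flush]  L5: P0=I P1=S P2=S  mem[L5]=64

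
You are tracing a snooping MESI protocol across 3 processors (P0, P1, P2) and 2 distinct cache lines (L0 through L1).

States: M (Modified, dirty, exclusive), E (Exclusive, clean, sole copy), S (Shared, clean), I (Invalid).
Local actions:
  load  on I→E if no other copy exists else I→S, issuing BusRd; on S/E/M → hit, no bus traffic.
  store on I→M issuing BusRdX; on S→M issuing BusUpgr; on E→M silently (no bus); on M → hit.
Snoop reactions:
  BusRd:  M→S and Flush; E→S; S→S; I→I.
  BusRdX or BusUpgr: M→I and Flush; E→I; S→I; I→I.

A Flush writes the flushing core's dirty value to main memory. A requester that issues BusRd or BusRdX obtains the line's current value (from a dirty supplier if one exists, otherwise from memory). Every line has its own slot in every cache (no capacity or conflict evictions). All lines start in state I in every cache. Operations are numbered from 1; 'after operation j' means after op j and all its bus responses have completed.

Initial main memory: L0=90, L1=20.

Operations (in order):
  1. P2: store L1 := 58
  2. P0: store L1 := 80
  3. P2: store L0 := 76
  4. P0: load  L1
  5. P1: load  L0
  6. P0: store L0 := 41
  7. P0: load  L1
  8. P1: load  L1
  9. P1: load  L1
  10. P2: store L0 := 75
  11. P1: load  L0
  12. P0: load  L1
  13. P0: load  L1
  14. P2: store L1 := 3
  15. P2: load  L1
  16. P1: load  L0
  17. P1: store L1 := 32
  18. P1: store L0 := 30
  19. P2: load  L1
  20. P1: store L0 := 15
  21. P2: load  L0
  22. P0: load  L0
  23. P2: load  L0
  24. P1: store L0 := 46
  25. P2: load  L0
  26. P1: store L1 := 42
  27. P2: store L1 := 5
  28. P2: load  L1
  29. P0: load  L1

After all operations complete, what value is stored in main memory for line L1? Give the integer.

memory[L1] = 5

  op1 P2: store L1 := 58 → I/I/M on L1; bus BusRdX; mem=20
  op2 P0: store L1 := 80 → M/I/I on L1; bus BusRdX Flush; mem=58
  op3 P2: store L0 := 76 → I/I/M on L0; bus BusRdX; mem=90
  op4 P0: load  L1 → M/I/I on L1; bus (none); mem=58
  op5 P1: load  L0 → I/S/S on L0; bus BusRd Flush; mem=76
  op6 P0: store L0 := 41 → M/I/I on L0; bus BusRdX; mem=76
  op7 P0: load  L1 → M/I/I on L1; bus (none); mem=58
  op8 P1: load  L1 → S/S/I on L1; bus BusRd Flush; mem=80
  op9 P1: load  L1 → S/S/I on L1; bus (none); mem=80
  op10 P2: store L0 := 75 → I/I/M on L0; bus BusRdX Flush; mem=41
  op11 P1: load  L0 → I/S/S on L0; bus BusRd Flush; mem=75
  op12 P0: load  L1 → S/S/I on L1; bus (none); mem=80
  op13 P0: load  L1 → S/S/I on L1; bus (none); mem=80
  op14 P2: store L1 := 3 → I/I/M on L1; bus BusRdX; mem=80
  op15 P2: load  L1 → I/I/M on L1; bus (none); mem=80
  op16 P1: load  L0 → I/S/S on L0; bus (none); mem=75
  op17 P1: store L1 := 32 → I/M/I on L1; bus BusRdX Flush; mem=3
  op18 P1: store L0 := 30 → I/M/I on L0; bus BusUpgr; mem=75
  op19 P2: load  L1 → I/S/S on L1; bus BusRd Flush; mem=32
  op20 P1: store L0 := 15 → I/M/I on L0; bus (none); mem=75
  op21 P2: load  L0 → I/S/S on L0; bus BusRd Flush; mem=15
  op22 P0: load  L0 → S/S/S on L0; bus BusRd; mem=15
  op23 P2: load  L0 → S/S/S on L0; bus (none); mem=15
  op24 P1: store L0 := 46 → I/M/I on L0; bus BusUpgr; mem=15
  op25 P2: load  L0 → I/S/S on L0; bus BusRd Flush; mem=46
  op26 P1: store L1 := 42 → I/M/I on L1; bus BusUpgr; mem=32
  op27 P2: store L1 := 5 → I/I/M on L1; bus BusRdX Flush; mem=42
  op28 P2: load  L1 → I/I/M on L1; bus (none); mem=42
  op29 P0: load  L1 → S/I/S on L1; bus BusRd Flush; mem=5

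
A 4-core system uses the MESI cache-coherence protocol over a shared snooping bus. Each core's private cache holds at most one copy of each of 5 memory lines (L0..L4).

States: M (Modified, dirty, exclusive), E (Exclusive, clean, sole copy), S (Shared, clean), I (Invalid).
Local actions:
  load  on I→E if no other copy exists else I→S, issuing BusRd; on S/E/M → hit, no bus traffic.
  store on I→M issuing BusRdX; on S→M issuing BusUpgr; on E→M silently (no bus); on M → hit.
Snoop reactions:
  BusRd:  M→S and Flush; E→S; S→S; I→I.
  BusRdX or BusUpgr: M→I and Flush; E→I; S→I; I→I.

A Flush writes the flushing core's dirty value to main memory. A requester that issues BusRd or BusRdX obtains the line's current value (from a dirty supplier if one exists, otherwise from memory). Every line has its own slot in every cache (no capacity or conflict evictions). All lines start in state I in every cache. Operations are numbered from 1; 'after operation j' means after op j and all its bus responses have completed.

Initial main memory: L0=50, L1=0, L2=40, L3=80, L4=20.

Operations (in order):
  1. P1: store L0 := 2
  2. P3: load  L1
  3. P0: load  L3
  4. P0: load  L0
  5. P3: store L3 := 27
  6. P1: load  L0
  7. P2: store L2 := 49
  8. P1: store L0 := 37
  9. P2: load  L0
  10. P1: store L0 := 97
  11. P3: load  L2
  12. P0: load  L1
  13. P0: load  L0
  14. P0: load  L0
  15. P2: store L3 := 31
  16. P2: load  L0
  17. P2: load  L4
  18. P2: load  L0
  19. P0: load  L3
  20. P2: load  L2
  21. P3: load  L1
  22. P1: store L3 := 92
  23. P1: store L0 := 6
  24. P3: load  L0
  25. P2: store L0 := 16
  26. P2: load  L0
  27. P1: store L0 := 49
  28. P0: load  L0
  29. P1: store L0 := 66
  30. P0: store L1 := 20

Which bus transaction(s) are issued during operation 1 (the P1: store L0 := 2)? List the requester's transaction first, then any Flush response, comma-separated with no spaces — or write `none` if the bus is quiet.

bus = BusRdX

step 1: P1: store L0 := 2  ⟶  IMII  (L0)  txn=BusRdX  M[L0]=50
step 2: P3: load  L1  ⟶  IIIE  (L1)  txn=BusRd  M[L1]=0
step 3: P0: load  L3  ⟶  EIII  (L3)  txn=BusRd  M[L3]=80
step 4: P0: load  L0  ⟶  SSII  (L0)  txn=BusRd+Flush  M[L0]=2
step 5: P3: store L3 := 27  ⟶  IIIM  (L3)  txn=BusRdX  M[L3]=80
step 6: P1: load  L0  ⟶  SSII  (L0)  txn=∅  M[L0]=2
step 7: P2: store L2 := 49  ⟶  IIMI  (L2)  txn=BusRdX  M[L2]=40
step 8: P1: store L0 := 37  ⟶  IMII  (L0)  txn=BusUpgr  M[L0]=2
step 9: P2: load  L0  ⟶  ISSI  (L0)  txn=BusRd+Flush  M[L0]=37
step 10: P1: store L0 := 97  ⟶  IMII  (L0)  txn=BusUpgr  M[L0]=37
step 11: P3: load  L2  ⟶  IISS  (L2)  txn=BusRd+Flush  M[L2]=49
step 12: P0: load  L1  ⟶  SIIS  (L1)  txn=BusRd  M[L1]=0
step 13: P0: load  L0  ⟶  SSII  (L0)  txn=BusRd+Flush  M[L0]=97
step 14: P0: load  L0  ⟶  SSII  (L0)  txn=∅  M[L0]=97
step 15: P2: store L3 := 31  ⟶  IIMI  (L3)  txn=BusRdX+Flush  M[L3]=27
step 16: P2: load  L0  ⟶  SSSI  (L0)  txn=BusRd  M[L0]=97
step 17: P2: load  L4  ⟶  IIEI  (L4)  txn=BusRd  M[L4]=20
step 18: P2: load  L0  ⟶  SSSI  (L0)  txn=∅  M[L0]=97
step 19: P0: load  L3  ⟶  SISI  (L3)  txn=BusRd+Flush  M[L3]=31
step 20: P2: load  L2  ⟶  IISS  (L2)  txn=∅  M[L2]=49
step 21: P3: load  L1  ⟶  SIIS  (L1)  txn=∅  M[L1]=0
step 22: P1: store L3 := 92  ⟶  IMII  (L3)  txn=BusRdX  M[L3]=31
step 23: P1: store L0 := 6  ⟶  IMII  (L0)  txn=BusUpgr  M[L0]=97
step 24: P3: load  L0  ⟶  ISIS  (L0)  txn=BusRd+Flush  M[L0]=6
step 25: P2: store L0 := 16  ⟶  IIMI  (L0)  txn=BusRdX  M[L0]=6
step 26: P2: load  L0  ⟶  IIMI  (L0)  txn=∅  M[L0]=6
step 27: P1: store L0 := 49  ⟶  IMII  (L0)  txn=BusRdX+Flush  M[L0]=16
step 28: P0: load  L0  ⟶  SSII  (L0)  txn=BusRd+Flush  M[L0]=49
step 29: P1: store L0 := 66  ⟶  IMII  (L0)  txn=BusUpgr  M[L0]=49
step 30: P0: store L1 := 20  ⟶  MIII  (L1)  txn=BusUpgr  M[L1]=0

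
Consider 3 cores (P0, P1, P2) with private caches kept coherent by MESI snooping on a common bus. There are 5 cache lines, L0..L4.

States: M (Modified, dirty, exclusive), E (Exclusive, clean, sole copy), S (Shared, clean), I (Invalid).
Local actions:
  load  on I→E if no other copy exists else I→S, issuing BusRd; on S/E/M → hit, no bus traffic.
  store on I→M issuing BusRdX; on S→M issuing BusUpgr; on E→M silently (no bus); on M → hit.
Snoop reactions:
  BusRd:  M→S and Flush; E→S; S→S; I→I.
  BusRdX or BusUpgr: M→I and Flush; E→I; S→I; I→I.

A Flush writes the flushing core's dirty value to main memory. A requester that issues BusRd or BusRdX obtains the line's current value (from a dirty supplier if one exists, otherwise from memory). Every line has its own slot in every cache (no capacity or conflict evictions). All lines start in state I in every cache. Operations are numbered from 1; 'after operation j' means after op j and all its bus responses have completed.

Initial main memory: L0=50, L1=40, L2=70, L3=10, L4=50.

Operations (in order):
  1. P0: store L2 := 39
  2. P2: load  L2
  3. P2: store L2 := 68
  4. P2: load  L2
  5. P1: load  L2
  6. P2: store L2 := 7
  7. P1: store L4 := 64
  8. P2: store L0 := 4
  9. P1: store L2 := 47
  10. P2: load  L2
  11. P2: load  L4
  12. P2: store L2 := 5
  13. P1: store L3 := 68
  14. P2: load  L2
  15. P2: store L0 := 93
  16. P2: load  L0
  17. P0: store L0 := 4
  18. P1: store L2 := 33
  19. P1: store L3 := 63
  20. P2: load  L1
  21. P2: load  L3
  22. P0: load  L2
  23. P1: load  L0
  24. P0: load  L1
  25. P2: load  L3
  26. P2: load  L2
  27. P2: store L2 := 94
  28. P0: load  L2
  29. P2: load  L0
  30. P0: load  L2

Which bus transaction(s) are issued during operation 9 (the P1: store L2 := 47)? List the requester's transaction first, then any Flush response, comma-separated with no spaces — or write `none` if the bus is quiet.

bus = BusRdX,Flush

  op1 P0: store L2 := 39 → M/I/I on L2; bus BusRdX; mem=70
  op2 P2: load  L2 → S/I/S on L2; bus BusRd Flush; mem=39
  op3 P2: store L2 := 68 → I/I/M on L2; bus BusUpgr; mem=39
  op4 P2: load  L2 → I/I/M on L2; bus (none); mem=39
  op5 P1: load  L2 → I/S/S on L2; bus BusRd Flush; mem=68
  op6 P2: store L2 := 7 → I/I/M on L2; bus BusUpgr; mem=68
  op7 P1: store L4 := 64 → I/M/I on L4; bus BusRdX; mem=50
  op8 P2: store L0 := 4 → I/I/M on L0; bus BusRdX; mem=50
  op9 P1: store L2 := 47 → I/M/I on L2; bus BusRdX Flush; mem=7
  op10 P2: load  L2 → I/S/S on L2; bus BusRd Flush; mem=47
  op11 P2: load  L4 → I/S/S on L4; bus BusRd Flush; mem=64
  op12 P2: store L2 := 5 → I/I/M on L2; bus BusUpgr; mem=47
  op13 P1: store L3 := 68 → I/M/I on L3; bus BusRdX; mem=10
  op14 P2: load  L2 → I/I/M on L2; bus (none); mem=47
  op15 P2: store L0 := 93 → I/I/M on L0; bus (none); mem=50
  op16 P2: load  L0 → I/I/M on L0; bus (none); mem=50
  op17 P0: store L0 := 4 → M/I/I on L0; bus BusRdX Flush; mem=93
  op18 P1: store L2 := 33 → I/M/I on L2; bus BusRdX Flush; mem=5
  op19 P1: store L3 := 63 → I/M/I on L3; bus (none); mem=10
  op20 P2: load  L1 → I/I/E on L1; bus BusRd; mem=40
  op21 P2: load  L3 → I/S/S on L3; bus BusRd Flush; mem=63
  op22 P0: load  L2 → S/S/I on L2; bus BusRd Flush; mem=33
  op23 P1: load  L0 → S/S/I on L0; bus BusRd Flush; mem=4
  op24 P0: load  L1 → S/I/S on L1; bus BusRd; mem=40
  op25 P2: load  L3 → I/S/S on L3; bus (none); mem=63
  op26 P2: load  L2 → S/S/S on L2; bus BusRd; mem=33
  op27 P2: store L2 := 94 → I/I/M on L2; bus BusUpgr; mem=33
  op28 P0: load  L2 → S/I/S on L2; bus BusRd Flush; mem=94
  op29 P2: load  L0 → S/S/S on L0; bus BusRd; mem=4
  op30 P0: load  L2 → S/I/S on L2; bus (none); mem=94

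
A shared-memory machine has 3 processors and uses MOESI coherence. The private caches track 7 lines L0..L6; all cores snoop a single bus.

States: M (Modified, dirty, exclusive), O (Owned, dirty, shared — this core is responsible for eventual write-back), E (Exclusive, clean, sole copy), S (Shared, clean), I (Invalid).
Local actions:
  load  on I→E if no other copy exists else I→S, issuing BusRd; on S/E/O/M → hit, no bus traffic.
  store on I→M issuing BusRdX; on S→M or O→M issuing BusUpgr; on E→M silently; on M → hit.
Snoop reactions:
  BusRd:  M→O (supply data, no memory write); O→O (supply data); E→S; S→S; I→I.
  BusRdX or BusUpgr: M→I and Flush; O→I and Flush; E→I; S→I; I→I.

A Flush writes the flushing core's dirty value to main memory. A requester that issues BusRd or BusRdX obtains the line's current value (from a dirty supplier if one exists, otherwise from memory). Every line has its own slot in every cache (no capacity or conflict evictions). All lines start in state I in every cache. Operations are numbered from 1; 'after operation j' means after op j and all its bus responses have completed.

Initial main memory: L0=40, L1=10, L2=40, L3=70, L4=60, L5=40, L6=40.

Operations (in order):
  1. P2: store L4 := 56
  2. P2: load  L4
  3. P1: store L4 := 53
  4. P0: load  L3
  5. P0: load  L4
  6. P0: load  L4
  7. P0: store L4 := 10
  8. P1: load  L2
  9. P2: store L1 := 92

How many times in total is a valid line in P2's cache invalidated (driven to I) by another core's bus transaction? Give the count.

invalidations = 1

[1] P2: store L4 := 56 | P0:I, P1:I, P2:M(56) | bus: BusRdX
[2] P2: load  L4 | P0:I, P1:I, P2:M(56) | bus: none
[3] P1: store L4 := 53 | P0:I, P1:M(53), P2:I | bus: BusRdX,Flush
[4] P0: load  L3 | P0:E(70), P1:I, P2:I | bus: BusRd
[5] P0: load  L4 | P0:S(53), P1:O(53), P2:I | bus: BusRd
[6] P0: load  L4 | P0:S(53), P1:O(53), P2:I | bus: none
[7] P0: store L4 := 10 | P0:M(10), P1:I, P2:I | bus: BusUpgr,Flush
[8] P1: load  L2 | P0:I, P1:E(40), P2:I | bus: BusRd
[9] P2: store L1 := 92 | P0:I, P1:I, P2:M(92) | bus: BusRdX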